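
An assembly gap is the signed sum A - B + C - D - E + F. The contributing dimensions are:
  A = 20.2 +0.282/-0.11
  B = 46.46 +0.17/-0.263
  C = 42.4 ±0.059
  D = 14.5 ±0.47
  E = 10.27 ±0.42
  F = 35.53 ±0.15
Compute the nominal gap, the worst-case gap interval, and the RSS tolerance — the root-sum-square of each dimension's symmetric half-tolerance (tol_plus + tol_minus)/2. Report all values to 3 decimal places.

Stack each dimension's contribution:
  +A: nom +20.200 → Σnom=20.200; wc +0.282/-0.110 → slack +0.282/-0.110; half-tol=0.196, Σhalf²=0.038416
  -B: nom -46.460 → Σnom=-26.260; wc +0.263/-0.170 → slack +0.545/-0.280; half-tol=0.217, Σhalf²=0.085288
  +C: nom +42.400 → Σnom=16.140; wc +0.059/-0.059 → slack +0.604/-0.339; half-tol=0.059, Σhalf²=0.088769
  -D: nom -14.500 → Σnom=1.640; wc +0.470/-0.470 → slack +1.074/-0.809; half-tol=0.470, Σhalf²=0.309669
  -E: nom -10.270 → Σnom=-8.630; wc +0.420/-0.420 → slack +1.494/-1.229; half-tol=0.420, Σhalf²=0.486069
  +F: nom +35.530 → Σnom=26.900; wc +0.150/-0.150 → slack +1.644/-1.379; half-tol=0.150, Σhalf²=0.508569
Nominal = 26.900. Worst-case = [26.900 - 1.379, 26.900 + 1.644] = [25.521, 28.544]. RSS = √0.508569 = 0.713.

nominal=26.900 wc=[25.521,28.544] rss=0.713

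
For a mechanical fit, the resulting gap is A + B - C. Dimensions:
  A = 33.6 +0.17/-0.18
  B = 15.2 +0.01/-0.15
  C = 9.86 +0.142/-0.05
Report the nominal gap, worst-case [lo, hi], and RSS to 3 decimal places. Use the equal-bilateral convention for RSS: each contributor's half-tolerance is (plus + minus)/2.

Stack each dimension's contribution:
  +A: nom +33.600 → Σnom=33.600; wc +0.170/-0.180 → slack +0.170/-0.180; half-tol=0.175, Σhalf²=0.030625
  +B: nom +15.200 → Σnom=48.800; wc +0.010/-0.150 → slack +0.180/-0.330; half-tol=0.080, Σhalf²=0.037025
  -C: nom -9.860 → Σnom=38.940; wc +0.050/-0.142 → slack +0.230/-0.472; half-tol=0.096, Σhalf²=0.046241
Nominal = 38.940. Worst-case = [38.940 - 0.472, 38.940 + 0.230] = [38.468, 39.170]. RSS = √0.046241 = 0.215.

nominal=38.940 wc=[38.468,39.170] rss=0.215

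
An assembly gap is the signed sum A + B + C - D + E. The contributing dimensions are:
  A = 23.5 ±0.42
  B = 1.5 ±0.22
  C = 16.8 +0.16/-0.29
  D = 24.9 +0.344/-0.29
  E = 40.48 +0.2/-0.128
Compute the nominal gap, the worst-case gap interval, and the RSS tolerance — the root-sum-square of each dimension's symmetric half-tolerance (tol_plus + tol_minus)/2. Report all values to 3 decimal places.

nominal=57.380 wc=[55.978,58.670] rss=0.635

Stack each dimension's contribution:
  +A: nom +23.500 → Σnom=23.500; wc +0.420/-0.420 → slack +0.420/-0.420; half-tol=0.420, Σhalf²=0.176400
  +B: nom +1.500 → Σnom=25.000; wc +0.220/-0.220 → slack +0.640/-0.640; half-tol=0.220, Σhalf²=0.224800
  +C: nom +16.800 → Σnom=41.800; wc +0.160/-0.290 → slack +0.800/-0.930; half-tol=0.225, Σhalf²=0.275425
  -D: nom -24.900 → Σnom=16.900; wc +0.290/-0.344 → slack +1.090/-1.274; half-tol=0.317, Σhalf²=0.375914
  +E: nom +40.480 → Σnom=57.380; wc +0.200/-0.128 → slack +1.290/-1.402; half-tol=0.164, Σhalf²=0.402810
Nominal = 57.380. Worst-case = [57.380 - 1.402, 57.380 + 1.290] = [55.978, 58.670]. RSS = √0.402810 = 0.635.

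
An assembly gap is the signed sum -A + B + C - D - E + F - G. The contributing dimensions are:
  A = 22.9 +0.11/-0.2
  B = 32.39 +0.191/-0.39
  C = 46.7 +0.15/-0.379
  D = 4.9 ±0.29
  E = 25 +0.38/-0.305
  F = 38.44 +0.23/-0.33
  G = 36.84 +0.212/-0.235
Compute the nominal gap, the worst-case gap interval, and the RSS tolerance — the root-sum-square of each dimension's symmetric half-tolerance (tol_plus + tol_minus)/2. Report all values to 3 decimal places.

nominal=27.890 wc=[25.799,29.491] rss=0.713

Stack each dimension's contribution:
  -A: nom -22.900 → Σnom=-22.900; wc +0.200/-0.110 → slack +0.200/-0.110; half-tol=0.155, Σhalf²=0.024025
  +B: nom +32.390 → Σnom=9.490; wc +0.191/-0.390 → slack +0.391/-0.500; half-tol=0.290, Σhalf²=0.108415
  +C: nom +46.700 → Σnom=56.190; wc +0.150/-0.379 → slack +0.541/-0.879; half-tol=0.265, Σhalf²=0.178375
  -D: nom -4.900 → Σnom=51.290; wc +0.290/-0.290 → slack +0.831/-1.169; half-tol=0.290, Σhalf²=0.262475
  -E: nom -25.000 → Σnom=26.290; wc +0.305/-0.380 → slack +1.136/-1.549; half-tol=0.343, Σhalf²=0.379782
  +F: nom +38.440 → Σnom=64.730; wc +0.230/-0.330 → slack +1.366/-1.879; half-tol=0.280, Σhalf²=0.458182
  -G: nom -36.840 → Σnom=27.890; wc +0.235/-0.212 → slack +1.601/-2.091; half-tol=0.223, Σhalf²=0.508134
Nominal = 27.890. Worst-case = [27.890 - 2.091, 27.890 + 1.601] = [25.799, 29.491]. RSS = √0.508134 = 0.713.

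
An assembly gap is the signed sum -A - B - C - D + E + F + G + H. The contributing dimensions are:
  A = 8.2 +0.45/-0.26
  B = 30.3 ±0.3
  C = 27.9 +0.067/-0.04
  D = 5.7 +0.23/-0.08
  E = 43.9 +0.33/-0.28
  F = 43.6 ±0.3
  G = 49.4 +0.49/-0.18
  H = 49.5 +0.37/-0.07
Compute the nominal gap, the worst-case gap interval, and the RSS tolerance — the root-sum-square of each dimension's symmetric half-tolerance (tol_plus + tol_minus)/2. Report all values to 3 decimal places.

nominal=114.300 wc=[112.423,116.470] rss=0.766

Stack each dimension's contribution:
  -A: nom -8.200 → Σnom=-8.200; wc +0.260/-0.450 → slack +0.260/-0.450; half-tol=0.355, Σhalf²=0.126025
  -B: nom -30.300 → Σnom=-38.500; wc +0.300/-0.300 → slack +0.560/-0.750; half-tol=0.300, Σhalf²=0.216025
  -C: nom -27.900 → Σnom=-66.400; wc +0.040/-0.067 → slack +0.600/-0.817; half-tol=0.054, Σhalf²=0.218887
  -D: nom -5.700 → Σnom=-72.100; wc +0.080/-0.230 → slack +0.680/-1.047; half-tol=0.155, Σhalf²=0.242912
  +E: nom +43.900 → Σnom=-28.200; wc +0.330/-0.280 → slack +1.010/-1.327; half-tol=0.305, Σhalf²=0.335937
  +F: nom +43.600 → Σnom=15.400; wc +0.300/-0.300 → slack +1.310/-1.627; half-tol=0.300, Σhalf²=0.425937
  +G: nom +49.400 → Σnom=64.800; wc +0.490/-0.180 → slack +1.800/-1.807; half-tol=0.335, Σhalf²=0.538162
  +H: nom +49.500 → Σnom=114.300; wc +0.370/-0.070 → slack +2.170/-1.877; half-tol=0.220, Σhalf²=0.586562
Nominal = 114.300. Worst-case = [114.300 - 1.877, 114.300 + 2.170] = [112.423, 116.470]. RSS = √0.586562 = 0.766.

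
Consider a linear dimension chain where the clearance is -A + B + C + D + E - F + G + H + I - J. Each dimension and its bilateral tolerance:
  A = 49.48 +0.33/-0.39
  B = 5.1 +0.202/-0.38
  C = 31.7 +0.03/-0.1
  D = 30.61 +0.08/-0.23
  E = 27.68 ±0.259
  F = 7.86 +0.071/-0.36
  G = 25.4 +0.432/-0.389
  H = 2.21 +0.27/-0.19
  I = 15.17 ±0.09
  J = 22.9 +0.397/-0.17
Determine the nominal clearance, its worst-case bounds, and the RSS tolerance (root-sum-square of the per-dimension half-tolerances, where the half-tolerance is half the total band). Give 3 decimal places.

Stack each dimension's contribution:
  -A: nom -49.480 → Σnom=-49.480; wc +0.390/-0.330 → slack +0.390/-0.330; half-tol=0.360, Σhalf²=0.129600
  +B: nom +5.100 → Σnom=-44.380; wc +0.202/-0.380 → slack +0.592/-0.710; half-tol=0.291, Σhalf²=0.214281
  +C: nom +31.700 → Σnom=-12.680; wc +0.030/-0.100 → slack +0.622/-0.810; half-tol=0.065, Σhalf²=0.218506
  +D: nom +30.610 → Σnom=17.930; wc +0.080/-0.230 → slack +0.702/-1.040; half-tol=0.155, Σhalf²=0.242531
  +E: nom +27.680 → Σnom=45.610; wc +0.259/-0.259 → slack +0.961/-1.299; half-tol=0.259, Σhalf²=0.309612
  -F: nom -7.860 → Σnom=37.750; wc +0.360/-0.071 → slack +1.321/-1.370; half-tol=0.215, Σhalf²=0.356052
  +G: nom +25.400 → Σnom=63.150; wc +0.432/-0.389 → slack +1.753/-1.759; half-tol=0.410, Σhalf²=0.524563
  +H: nom +2.210 → Σnom=65.360; wc +0.270/-0.190 → slack +2.023/-1.949; half-tol=0.230, Σhalf²=0.577462
  +I: nom +15.170 → Σnom=80.530; wc +0.090/-0.090 → slack +2.113/-2.039; half-tol=0.090, Σhalf²=0.585562
  -J: nom -22.900 → Σnom=57.630; wc +0.170/-0.397 → slack +2.283/-2.436; half-tol=0.284, Σhalf²=0.665935
Nominal = 57.630. Worst-case = [57.630 - 2.436, 57.630 + 2.283] = [55.194, 59.913]. RSS = √0.665935 = 0.816.

nominal=57.630 wc=[55.194,59.913] rss=0.816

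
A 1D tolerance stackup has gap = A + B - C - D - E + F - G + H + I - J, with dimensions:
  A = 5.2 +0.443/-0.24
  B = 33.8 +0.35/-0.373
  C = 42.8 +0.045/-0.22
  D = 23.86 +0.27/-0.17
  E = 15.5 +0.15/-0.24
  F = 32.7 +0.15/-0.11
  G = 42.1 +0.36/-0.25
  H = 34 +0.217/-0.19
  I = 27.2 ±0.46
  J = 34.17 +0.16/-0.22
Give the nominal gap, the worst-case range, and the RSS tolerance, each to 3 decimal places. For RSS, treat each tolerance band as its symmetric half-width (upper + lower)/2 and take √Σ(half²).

Stack each dimension's contribution:
  +A: nom +5.200 → Σnom=5.200; wc +0.443/-0.240 → slack +0.443/-0.240; half-tol=0.342, Σhalf²=0.116622
  +B: nom +33.800 → Σnom=39.000; wc +0.350/-0.373 → slack +0.793/-0.613; half-tol=0.361, Σhalf²=0.247305
  -C: nom -42.800 → Σnom=-3.800; wc +0.220/-0.045 → slack +1.013/-0.658; half-tol=0.133, Σhalf²=0.264861
  -D: nom -23.860 → Σnom=-27.660; wc +0.170/-0.270 → slack +1.183/-0.928; half-tol=0.220, Σhalf²=0.313261
  -E: nom -15.500 → Σnom=-43.160; wc +0.240/-0.150 → slack +1.423/-1.078; half-tol=0.195, Σhalf²=0.351286
  +F: nom +32.700 → Σnom=-10.460; wc +0.150/-0.110 → slack +1.573/-1.188; half-tol=0.130, Σhalf²=0.368186
  -G: nom -42.100 → Σnom=-52.560; wc +0.250/-0.360 → slack +1.823/-1.548; half-tol=0.305, Σhalf²=0.461211
  +H: nom +34.000 → Σnom=-18.560; wc +0.217/-0.190 → slack +2.040/-1.738; half-tol=0.204, Σhalf²=0.502623
  +I: nom +27.200 → Σnom=8.640; wc +0.460/-0.460 → slack +2.500/-2.198; half-tol=0.460, Σhalf²=0.714223
  -J: nom -34.170 → Σnom=-25.530; wc +0.220/-0.160 → slack +2.720/-2.358; half-tol=0.190, Σhalf²=0.750323
Nominal = -25.530. Worst-case = [-25.530 - 2.358, -25.530 + 2.720] = [-27.888, -22.810]. RSS = √0.750323 = 0.866.

nominal=-25.530 wc=[-27.888,-22.810] rss=0.866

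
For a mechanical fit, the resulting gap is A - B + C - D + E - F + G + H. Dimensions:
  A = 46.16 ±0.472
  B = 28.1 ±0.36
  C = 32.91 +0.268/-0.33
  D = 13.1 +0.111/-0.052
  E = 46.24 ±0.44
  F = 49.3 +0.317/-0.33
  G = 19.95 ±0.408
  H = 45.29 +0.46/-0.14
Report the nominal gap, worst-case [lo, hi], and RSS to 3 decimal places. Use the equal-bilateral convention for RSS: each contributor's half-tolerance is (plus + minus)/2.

Stack each dimension's contribution:
  +A: nom +46.160 → Σnom=46.160; wc +0.472/-0.472 → slack +0.472/-0.472; half-tol=0.472, Σhalf²=0.222784
  -B: nom -28.100 → Σnom=18.060; wc +0.360/-0.360 → slack +0.832/-0.832; half-tol=0.360, Σhalf²=0.352384
  +C: nom +32.910 → Σnom=50.970; wc +0.268/-0.330 → slack +1.100/-1.162; half-tol=0.299, Σhalf²=0.441785
  -D: nom -13.100 → Σnom=37.870; wc +0.052/-0.111 → slack +1.152/-1.273; half-tol=0.082, Σhalf²=0.448427
  +E: nom +46.240 → Σnom=84.110; wc +0.440/-0.440 → slack +1.592/-1.713; half-tol=0.440, Σhalf²=0.642027
  -F: nom -49.300 → Σnom=34.810; wc +0.330/-0.317 → slack +1.922/-2.030; half-tol=0.324, Σhalf²=0.746679
  +G: nom +19.950 → Σnom=54.760; wc +0.408/-0.408 → slack +2.330/-2.438; half-tol=0.408, Σhalf²=0.913143
  +H: nom +45.290 → Σnom=100.050; wc +0.460/-0.140 → slack +2.790/-2.578; half-tol=0.300, Σhalf²=1.003143
Nominal = 100.050. Worst-case = [100.050 - 2.578, 100.050 + 2.790] = [97.472, 102.840]. RSS = √1.003143 = 1.002.

nominal=100.050 wc=[97.472,102.840] rss=1.002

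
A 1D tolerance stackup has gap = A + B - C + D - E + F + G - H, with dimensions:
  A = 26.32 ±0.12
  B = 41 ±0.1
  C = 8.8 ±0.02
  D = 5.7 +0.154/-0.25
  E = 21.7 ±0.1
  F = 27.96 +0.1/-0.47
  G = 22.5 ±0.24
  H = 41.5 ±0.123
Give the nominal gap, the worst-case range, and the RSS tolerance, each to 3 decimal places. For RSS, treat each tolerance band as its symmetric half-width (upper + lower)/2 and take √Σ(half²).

Stack each dimension's contribution:
  +A: nom +26.320 → Σnom=26.320; wc +0.120/-0.120 → slack +0.120/-0.120; half-tol=0.120, Σhalf²=0.014400
  +B: nom +41.000 → Σnom=67.320; wc +0.100/-0.100 → slack +0.220/-0.220; half-tol=0.100, Σhalf²=0.024400
  -C: nom -8.800 → Σnom=58.520; wc +0.020/-0.020 → slack +0.240/-0.240; half-tol=0.020, Σhalf²=0.024800
  +D: nom +5.700 → Σnom=64.220; wc +0.154/-0.250 → slack +0.394/-0.490; half-tol=0.202, Σhalf²=0.065604
  -E: nom -21.700 → Σnom=42.520; wc +0.100/-0.100 → slack +0.494/-0.590; half-tol=0.100, Σhalf²=0.075604
  +F: nom +27.960 → Σnom=70.480; wc +0.100/-0.470 → slack +0.594/-1.060; half-tol=0.285, Σhalf²=0.156829
  +G: nom +22.500 → Σnom=92.980; wc +0.240/-0.240 → slack +0.834/-1.300; half-tol=0.240, Σhalf²=0.214429
  -H: nom -41.500 → Σnom=51.480; wc +0.123/-0.123 → slack +0.957/-1.423; half-tol=0.123, Σhalf²=0.229558
Nominal = 51.480. Worst-case = [51.480 - 1.423, 51.480 + 0.957] = [50.057, 52.437]. RSS = √0.229558 = 0.479.

nominal=51.480 wc=[50.057,52.437] rss=0.479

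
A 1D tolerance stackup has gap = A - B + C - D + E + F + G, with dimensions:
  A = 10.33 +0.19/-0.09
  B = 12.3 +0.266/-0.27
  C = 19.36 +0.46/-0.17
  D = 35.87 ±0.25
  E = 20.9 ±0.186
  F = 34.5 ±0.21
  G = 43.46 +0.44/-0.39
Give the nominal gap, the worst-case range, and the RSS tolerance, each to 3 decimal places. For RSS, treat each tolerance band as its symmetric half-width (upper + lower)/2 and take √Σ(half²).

nominal=80.380 wc=[78.818,82.386] rss=0.710

Stack each dimension's contribution:
  +A: nom +10.330 → Σnom=10.330; wc +0.190/-0.090 → slack +0.190/-0.090; half-tol=0.140, Σhalf²=0.019600
  -B: nom -12.300 → Σnom=-1.970; wc +0.270/-0.266 → slack +0.460/-0.356; half-tol=0.268, Σhalf²=0.091424
  +C: nom +19.360 → Σnom=17.390; wc +0.460/-0.170 → slack +0.920/-0.526; half-tol=0.315, Σhalf²=0.190649
  -D: nom -35.870 → Σnom=-18.480; wc +0.250/-0.250 → slack +1.170/-0.776; half-tol=0.250, Σhalf²=0.253149
  +E: nom +20.900 → Σnom=2.420; wc +0.186/-0.186 → slack +1.356/-0.962; half-tol=0.186, Σhalf²=0.287745
  +F: nom +34.500 → Σnom=36.920; wc +0.210/-0.210 → slack +1.566/-1.172; half-tol=0.210, Σhalf²=0.331845
  +G: nom +43.460 → Σnom=80.380; wc +0.440/-0.390 → slack +2.006/-1.562; half-tol=0.415, Σhalf²=0.504070
Nominal = 80.380. Worst-case = [80.380 - 1.562, 80.380 + 2.006] = [78.818, 82.386]. RSS = √0.504070 = 0.710.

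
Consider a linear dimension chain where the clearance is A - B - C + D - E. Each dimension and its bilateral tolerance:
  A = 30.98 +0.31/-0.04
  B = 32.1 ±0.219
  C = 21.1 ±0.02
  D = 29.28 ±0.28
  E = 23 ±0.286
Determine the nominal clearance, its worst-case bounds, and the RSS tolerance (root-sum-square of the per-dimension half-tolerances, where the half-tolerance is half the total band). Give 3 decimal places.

nominal=-15.940 wc=[-16.785,-14.825] rss=0.489

Stack each dimension's contribution:
  +A: nom +30.980 → Σnom=30.980; wc +0.310/-0.040 → slack +0.310/-0.040; half-tol=0.175, Σhalf²=0.030625
  -B: nom -32.100 → Σnom=-1.120; wc +0.219/-0.219 → slack +0.529/-0.259; half-tol=0.219, Σhalf²=0.078586
  -C: nom -21.100 → Σnom=-22.220; wc +0.020/-0.020 → slack +0.549/-0.279; half-tol=0.020, Σhalf²=0.078986
  +D: nom +29.280 → Σnom=7.060; wc +0.280/-0.280 → slack +0.829/-0.559; half-tol=0.280, Σhalf²=0.157386
  -E: nom -23.000 → Σnom=-15.940; wc +0.286/-0.286 → slack +1.115/-0.845; half-tol=0.286, Σhalf²=0.239182
Nominal = -15.940. Worst-case = [-15.940 - 0.845, -15.940 + 1.115] = [-16.785, -14.825]. RSS = √0.239182 = 0.489.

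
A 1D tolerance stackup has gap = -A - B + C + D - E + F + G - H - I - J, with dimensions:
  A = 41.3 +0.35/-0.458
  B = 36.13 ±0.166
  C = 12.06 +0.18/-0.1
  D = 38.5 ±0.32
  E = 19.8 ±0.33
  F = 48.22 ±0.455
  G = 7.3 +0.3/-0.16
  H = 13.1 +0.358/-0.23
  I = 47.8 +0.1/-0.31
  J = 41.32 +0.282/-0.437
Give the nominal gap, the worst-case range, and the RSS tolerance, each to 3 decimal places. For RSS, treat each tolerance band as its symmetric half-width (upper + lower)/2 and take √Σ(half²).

Stack each dimension's contribution:
  -A: nom -41.300 → Σnom=-41.300; wc +0.458/-0.350 → slack +0.458/-0.350; half-tol=0.404, Σhalf²=0.163216
  -B: nom -36.130 → Σnom=-77.430; wc +0.166/-0.166 → slack +0.624/-0.516; half-tol=0.166, Σhalf²=0.190772
  +C: nom +12.060 → Σnom=-65.370; wc +0.180/-0.100 → slack +0.804/-0.616; half-tol=0.140, Σhalf²=0.210372
  +D: nom +38.500 → Σnom=-26.870; wc +0.320/-0.320 → slack +1.124/-0.936; half-tol=0.320, Σhalf²=0.312772
  -E: nom -19.800 → Σnom=-46.670; wc +0.330/-0.330 → slack +1.454/-1.266; half-tol=0.330, Σhalf²=0.421672
  +F: nom +48.220 → Σnom=1.550; wc +0.455/-0.455 → slack +1.909/-1.721; half-tol=0.455, Σhalf²=0.628697
  +G: nom +7.300 → Σnom=8.850; wc +0.300/-0.160 → slack +2.209/-1.881; half-tol=0.230, Σhalf²=0.681597
  -H: nom -13.100 → Σnom=-4.250; wc +0.230/-0.358 → slack +2.439/-2.239; half-tol=0.294, Σhalf²=0.768033
  -I: nom -47.800 → Σnom=-52.050; wc +0.310/-0.100 → slack +2.749/-2.339; half-tol=0.205, Σhalf²=0.810058
  -J: nom -41.320 → Σnom=-93.370; wc +0.437/-0.282 → slack +3.186/-2.621; half-tol=0.359, Σhalf²=0.939298
Nominal = -93.370. Worst-case = [-93.370 - 2.621, -93.370 + 3.186] = [-95.991, -90.184]. RSS = √0.939298 = 0.969.

nominal=-93.370 wc=[-95.991,-90.184] rss=0.969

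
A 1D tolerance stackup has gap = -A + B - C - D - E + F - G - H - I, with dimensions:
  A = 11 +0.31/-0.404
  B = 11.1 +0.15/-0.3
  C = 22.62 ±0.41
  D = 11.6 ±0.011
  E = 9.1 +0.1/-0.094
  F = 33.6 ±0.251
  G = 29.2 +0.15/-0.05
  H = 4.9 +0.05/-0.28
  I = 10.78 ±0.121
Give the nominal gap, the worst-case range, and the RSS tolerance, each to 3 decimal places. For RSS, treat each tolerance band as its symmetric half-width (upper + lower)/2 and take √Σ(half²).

Stack each dimension's contribution:
  -A: nom -11.000 → Σnom=-11.000; wc +0.404/-0.310 → slack +0.404/-0.310; half-tol=0.357, Σhalf²=0.127449
  +B: nom +11.100 → Σnom=0.100; wc +0.150/-0.300 → slack +0.554/-0.610; half-tol=0.225, Σhalf²=0.178074
  -C: nom -22.620 → Σnom=-22.520; wc +0.410/-0.410 → slack +0.964/-1.020; half-tol=0.410, Σhalf²=0.346174
  -D: nom -11.600 → Σnom=-34.120; wc +0.011/-0.011 → slack +0.975/-1.031; half-tol=0.011, Σhalf²=0.346295
  -E: nom -9.100 → Σnom=-43.220; wc +0.094/-0.100 → slack +1.069/-1.131; half-tol=0.097, Σhalf²=0.355704
  +F: nom +33.600 → Σnom=-9.620; wc +0.251/-0.251 → slack +1.320/-1.382; half-tol=0.251, Σhalf²=0.418705
  -G: nom -29.200 → Σnom=-38.820; wc +0.050/-0.150 → slack +1.370/-1.532; half-tol=0.100, Σhalf²=0.428705
  -H: nom -4.900 → Σnom=-43.720; wc +0.280/-0.050 → slack +1.650/-1.582; half-tol=0.165, Σhalf²=0.455930
  -I: nom -10.780 → Σnom=-54.500; wc +0.121/-0.121 → slack +1.771/-1.703; half-tol=0.121, Σhalf²=0.470571
Nominal = -54.500. Worst-case = [-54.500 - 1.703, -54.500 + 1.771] = [-56.203, -52.729]. RSS = √0.470571 = 0.686.

nominal=-54.500 wc=[-56.203,-52.729] rss=0.686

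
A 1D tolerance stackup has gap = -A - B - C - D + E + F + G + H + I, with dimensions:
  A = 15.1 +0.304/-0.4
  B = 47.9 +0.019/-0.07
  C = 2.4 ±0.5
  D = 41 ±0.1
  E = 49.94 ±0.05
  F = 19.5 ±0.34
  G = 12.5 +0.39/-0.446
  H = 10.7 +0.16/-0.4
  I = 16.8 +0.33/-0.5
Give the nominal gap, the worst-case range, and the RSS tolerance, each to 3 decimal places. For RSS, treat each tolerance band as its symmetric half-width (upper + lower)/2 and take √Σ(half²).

nominal=3.040 wc=[0.381,5.380] rss=0.964

Stack each dimension's contribution:
  -A: nom -15.100 → Σnom=-15.100; wc +0.400/-0.304 → slack +0.400/-0.304; half-tol=0.352, Σhalf²=0.123904
  -B: nom -47.900 → Σnom=-63.000; wc +0.070/-0.019 → slack +0.470/-0.323; half-tol=0.045, Σhalf²=0.125884
  -C: nom -2.400 → Σnom=-65.400; wc +0.500/-0.500 → slack +0.970/-0.823; half-tol=0.500, Σhalf²=0.375884
  -D: nom -41.000 → Σnom=-106.400; wc +0.100/-0.100 → slack +1.070/-0.923; half-tol=0.100, Σhalf²=0.385884
  +E: nom +49.940 → Σnom=-56.460; wc +0.050/-0.050 → slack +1.120/-0.973; half-tol=0.050, Σhalf²=0.388384
  +F: nom +19.500 → Σnom=-36.960; wc +0.340/-0.340 → slack +1.460/-1.313; half-tol=0.340, Σhalf²=0.503984
  +G: nom +12.500 → Σnom=-24.460; wc +0.390/-0.446 → slack +1.850/-1.759; half-tol=0.418, Σhalf²=0.678708
  +H: nom +10.700 → Σnom=-13.760; wc +0.160/-0.400 → slack +2.010/-2.159; half-tol=0.280, Σhalf²=0.757108
  +I: nom +16.800 → Σnom=3.040; wc +0.330/-0.500 → slack +2.340/-2.659; half-tol=0.415, Σhalf²=0.929333
Nominal = 3.040. Worst-case = [3.040 - 2.659, 3.040 + 2.340] = [0.381, 5.380]. RSS = √0.929333 = 0.964.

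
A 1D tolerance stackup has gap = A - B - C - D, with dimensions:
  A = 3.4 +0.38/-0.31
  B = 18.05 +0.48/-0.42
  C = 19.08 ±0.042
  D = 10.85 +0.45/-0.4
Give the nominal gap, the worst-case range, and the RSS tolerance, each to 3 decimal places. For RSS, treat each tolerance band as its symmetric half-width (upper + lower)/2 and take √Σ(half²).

nominal=-44.580 wc=[-45.862,-43.338] rss=0.710

Stack each dimension's contribution:
  +A: nom +3.400 → Σnom=3.400; wc +0.380/-0.310 → slack +0.380/-0.310; half-tol=0.345, Σhalf²=0.119025
  -B: nom -18.050 → Σnom=-14.650; wc +0.420/-0.480 → slack +0.800/-0.790; half-tol=0.450, Σhalf²=0.321525
  -C: nom -19.080 → Σnom=-33.730; wc +0.042/-0.042 → slack +0.842/-0.832; half-tol=0.042, Σhalf²=0.323289
  -D: nom -10.850 → Σnom=-44.580; wc +0.400/-0.450 → slack +1.242/-1.282; half-tol=0.425, Σhalf²=0.503914
Nominal = -44.580. Worst-case = [-44.580 - 1.282, -44.580 + 1.242] = [-45.862, -43.338]. RSS = √0.503914 = 0.710.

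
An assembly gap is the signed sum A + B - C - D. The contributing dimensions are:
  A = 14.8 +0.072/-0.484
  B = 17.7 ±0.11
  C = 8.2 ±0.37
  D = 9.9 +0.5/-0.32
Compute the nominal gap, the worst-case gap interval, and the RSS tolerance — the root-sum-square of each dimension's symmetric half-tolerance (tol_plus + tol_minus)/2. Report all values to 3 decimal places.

Stack each dimension's contribution:
  +A: nom +14.800 → Σnom=14.800; wc +0.072/-0.484 → slack +0.072/-0.484; half-tol=0.278, Σhalf²=0.077284
  +B: nom +17.700 → Σnom=32.500; wc +0.110/-0.110 → slack +0.182/-0.594; half-tol=0.110, Σhalf²=0.089384
  -C: nom -8.200 → Σnom=24.300; wc +0.370/-0.370 → slack +0.552/-0.964; half-tol=0.370, Σhalf²=0.226284
  -D: nom -9.900 → Σnom=14.400; wc +0.320/-0.500 → slack +0.872/-1.464; half-tol=0.410, Σhalf²=0.394384
Nominal = 14.400. Worst-case = [14.400 - 1.464, 14.400 + 0.872] = [12.936, 15.272]. RSS = √0.394384 = 0.628.

nominal=14.400 wc=[12.936,15.272] rss=0.628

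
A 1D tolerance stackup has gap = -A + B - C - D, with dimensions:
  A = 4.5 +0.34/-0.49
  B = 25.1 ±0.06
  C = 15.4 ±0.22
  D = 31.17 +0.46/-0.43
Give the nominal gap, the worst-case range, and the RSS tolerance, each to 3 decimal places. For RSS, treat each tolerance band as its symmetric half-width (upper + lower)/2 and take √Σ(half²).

Stack each dimension's contribution:
  -A: nom -4.500 → Σnom=-4.500; wc +0.490/-0.340 → slack +0.490/-0.340; half-tol=0.415, Σhalf²=0.172225
  +B: nom +25.100 → Σnom=20.600; wc +0.060/-0.060 → slack +0.550/-0.400; half-tol=0.060, Σhalf²=0.175825
  -C: nom -15.400 → Σnom=5.200; wc +0.220/-0.220 → slack +0.770/-0.620; half-tol=0.220, Σhalf²=0.224225
  -D: nom -31.170 → Σnom=-25.970; wc +0.430/-0.460 → slack +1.200/-1.080; half-tol=0.445, Σhalf²=0.422250
Nominal = -25.970. Worst-case = [-25.970 - 1.080, -25.970 + 1.200] = [-27.050, -24.770]. RSS = √0.422250 = 0.650.

nominal=-25.970 wc=[-27.050,-24.770] rss=0.650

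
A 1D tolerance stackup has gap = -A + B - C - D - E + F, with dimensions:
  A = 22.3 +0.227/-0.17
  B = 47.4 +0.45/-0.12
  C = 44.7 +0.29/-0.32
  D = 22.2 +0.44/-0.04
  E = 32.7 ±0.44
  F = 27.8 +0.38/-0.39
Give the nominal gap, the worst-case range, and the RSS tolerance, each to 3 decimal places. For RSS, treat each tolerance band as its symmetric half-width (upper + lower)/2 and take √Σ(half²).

nominal=-46.700 wc=[-48.607,-44.900] rss=0.783

Stack each dimension's contribution:
  -A: nom -22.300 → Σnom=-22.300; wc +0.170/-0.227 → slack +0.170/-0.227; half-tol=0.199, Σhalf²=0.039402
  +B: nom +47.400 → Σnom=25.100; wc +0.450/-0.120 → slack +0.620/-0.347; half-tol=0.285, Σhalf²=0.120627
  -C: nom -44.700 → Σnom=-19.600; wc +0.320/-0.290 → slack +0.940/-0.637; half-tol=0.305, Σhalf²=0.213652
  -D: nom -22.200 → Σnom=-41.800; wc +0.040/-0.440 → slack +0.980/-1.077; half-tol=0.240, Σhalf²=0.271252
  -E: nom -32.700 → Σnom=-74.500; wc +0.440/-0.440 → slack +1.420/-1.517; half-tol=0.440, Σhalf²=0.464852
  +F: nom +27.800 → Σnom=-46.700; wc +0.380/-0.390 → slack +1.800/-1.907; half-tol=0.385, Σhalf²=0.613077
Nominal = -46.700. Worst-case = [-46.700 - 1.907, -46.700 + 1.800] = [-48.607, -44.900]. RSS = √0.613077 = 0.783.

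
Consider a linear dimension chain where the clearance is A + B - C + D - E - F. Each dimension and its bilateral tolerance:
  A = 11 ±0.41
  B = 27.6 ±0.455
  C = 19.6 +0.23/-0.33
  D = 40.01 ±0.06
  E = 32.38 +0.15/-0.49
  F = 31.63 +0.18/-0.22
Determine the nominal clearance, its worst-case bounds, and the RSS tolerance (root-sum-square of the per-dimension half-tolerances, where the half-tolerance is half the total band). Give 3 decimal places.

Stack each dimension's contribution:
  +A: nom +11.000 → Σnom=11.000; wc +0.410/-0.410 → slack +0.410/-0.410; half-tol=0.410, Σhalf²=0.168100
  +B: nom +27.600 → Σnom=38.600; wc +0.455/-0.455 → slack +0.865/-0.865; half-tol=0.455, Σhalf²=0.375125
  -C: nom -19.600 → Σnom=19.000; wc +0.330/-0.230 → slack +1.195/-1.095; half-tol=0.280, Σhalf²=0.453525
  +D: nom +40.010 → Σnom=59.010; wc +0.060/-0.060 → slack +1.255/-1.155; half-tol=0.060, Σhalf²=0.457125
  -E: nom -32.380 → Σnom=26.630; wc +0.490/-0.150 → slack +1.745/-1.305; half-tol=0.320, Σhalf²=0.559525
  -F: nom -31.630 → Σnom=-5.000; wc +0.220/-0.180 → slack +1.965/-1.485; half-tol=0.200, Σhalf²=0.599525
Nominal = -5.000. Worst-case = [-5.000 - 1.485, -5.000 + 1.965] = [-6.485, -3.035]. RSS = √0.599525 = 0.774.

nominal=-5.000 wc=[-6.485,-3.035] rss=0.774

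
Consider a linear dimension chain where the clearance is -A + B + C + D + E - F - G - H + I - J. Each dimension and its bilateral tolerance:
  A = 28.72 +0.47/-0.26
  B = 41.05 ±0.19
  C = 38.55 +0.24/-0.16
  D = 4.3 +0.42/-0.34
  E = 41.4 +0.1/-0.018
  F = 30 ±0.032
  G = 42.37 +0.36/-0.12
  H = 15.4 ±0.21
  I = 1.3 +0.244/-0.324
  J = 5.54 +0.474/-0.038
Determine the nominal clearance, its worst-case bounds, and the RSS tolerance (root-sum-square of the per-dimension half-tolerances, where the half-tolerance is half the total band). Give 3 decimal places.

Stack each dimension's contribution:
  -A: nom -28.720 → Σnom=-28.720; wc +0.260/-0.470 → slack +0.260/-0.470; half-tol=0.365, Σhalf²=0.133225
  +B: nom +41.050 → Σnom=12.330; wc +0.190/-0.190 → slack +0.450/-0.660; half-tol=0.190, Σhalf²=0.169325
  +C: nom +38.550 → Σnom=50.880; wc +0.240/-0.160 → slack +0.690/-0.820; half-tol=0.200, Σhalf²=0.209325
  +D: nom +4.300 → Σnom=55.180; wc +0.420/-0.340 → slack +1.110/-1.160; half-tol=0.380, Σhalf²=0.353725
  +E: nom +41.400 → Σnom=96.580; wc +0.100/-0.018 → slack +1.210/-1.178; half-tol=0.059, Σhalf²=0.357206
  -F: nom -30.000 → Σnom=66.580; wc +0.032/-0.032 → slack +1.242/-1.210; half-tol=0.032, Σhalf²=0.358230
  -G: nom -42.370 → Σnom=24.210; wc +0.120/-0.360 → slack +1.362/-1.570; half-tol=0.240, Σhalf²=0.415830
  -H: nom -15.400 → Σnom=8.810; wc +0.210/-0.210 → slack +1.572/-1.780; half-tol=0.210, Σhalf²=0.459930
  +I: nom +1.300 → Σnom=10.110; wc +0.244/-0.324 → slack +1.816/-2.104; half-tol=0.284, Σhalf²=0.540586
  -J: nom -5.540 → Σnom=4.570; wc +0.038/-0.474 → slack +1.854/-2.578; half-tol=0.256, Σhalf²=0.606122
Nominal = 4.570. Worst-case = [4.570 - 2.578, 4.570 + 1.854] = [1.992, 6.424]. RSS = √0.606122 = 0.779.

nominal=4.570 wc=[1.992,6.424] rss=0.779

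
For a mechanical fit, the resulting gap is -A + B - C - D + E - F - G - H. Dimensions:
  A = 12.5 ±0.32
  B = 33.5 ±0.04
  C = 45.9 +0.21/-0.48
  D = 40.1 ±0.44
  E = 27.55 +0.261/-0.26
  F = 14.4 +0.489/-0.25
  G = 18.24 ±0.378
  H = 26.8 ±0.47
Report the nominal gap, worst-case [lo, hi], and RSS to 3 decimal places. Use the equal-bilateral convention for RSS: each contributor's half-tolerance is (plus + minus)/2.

nominal=-96.890 wc=[-99.497,-94.251] rss=0.992

Stack each dimension's contribution:
  -A: nom -12.500 → Σnom=-12.500; wc +0.320/-0.320 → slack +0.320/-0.320; half-tol=0.320, Σhalf²=0.102400
  +B: nom +33.500 → Σnom=21.000; wc +0.040/-0.040 → slack +0.360/-0.360; half-tol=0.040, Σhalf²=0.104000
  -C: nom -45.900 → Σnom=-24.900; wc +0.480/-0.210 → slack +0.840/-0.570; half-tol=0.345, Σhalf²=0.223025
  -D: nom -40.100 → Σnom=-65.000; wc +0.440/-0.440 → slack +1.280/-1.010; half-tol=0.440, Σhalf²=0.416625
  +E: nom +27.550 → Σnom=-37.450; wc +0.261/-0.260 → slack +1.541/-1.270; half-tol=0.261, Σhalf²=0.484485
  -F: nom -14.400 → Σnom=-51.850; wc +0.250/-0.489 → slack +1.791/-1.759; half-tol=0.369, Σhalf²=0.621015
  -G: nom -18.240 → Σnom=-70.090; wc +0.378/-0.378 → slack +2.169/-2.137; half-tol=0.378, Σhalf²=0.763899
  -H: nom -26.800 → Σnom=-96.890; wc +0.470/-0.470 → slack +2.639/-2.607; half-tol=0.470, Σhalf²=0.984799
Nominal = -96.890. Worst-case = [-96.890 - 2.607, -96.890 + 2.639] = [-99.497, -94.251]. RSS = √0.984799 = 0.992.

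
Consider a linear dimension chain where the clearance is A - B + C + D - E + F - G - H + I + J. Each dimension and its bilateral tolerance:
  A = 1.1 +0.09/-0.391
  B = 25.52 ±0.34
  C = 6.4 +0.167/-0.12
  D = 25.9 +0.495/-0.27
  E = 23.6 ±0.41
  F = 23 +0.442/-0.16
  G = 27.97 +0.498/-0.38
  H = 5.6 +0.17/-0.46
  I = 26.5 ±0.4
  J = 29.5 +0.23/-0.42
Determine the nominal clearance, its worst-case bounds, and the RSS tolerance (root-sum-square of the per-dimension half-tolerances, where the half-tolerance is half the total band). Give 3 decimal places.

Stack each dimension's contribution:
  +A: nom +1.100 → Σnom=1.100; wc +0.090/-0.391 → slack +0.090/-0.391; half-tol=0.240, Σhalf²=0.057840
  -B: nom -25.520 → Σnom=-24.420; wc +0.340/-0.340 → slack +0.430/-0.731; half-tol=0.340, Σhalf²=0.173440
  +C: nom +6.400 → Σnom=-18.020; wc +0.167/-0.120 → slack +0.597/-0.851; half-tol=0.144, Σhalf²=0.194033
  +D: nom +25.900 → Σnom=7.880; wc +0.495/-0.270 → slack +1.092/-1.121; half-tol=0.383, Σhalf²=0.340339
  -E: nom -23.600 → Σnom=-15.720; wc +0.410/-0.410 → slack +1.502/-1.531; half-tol=0.410, Σhalf²=0.508439
  +F: nom +23.000 → Σnom=7.280; wc +0.442/-0.160 → slack +1.944/-1.691; half-tol=0.301, Σhalf²=0.599040
  -G: nom -27.970 → Σnom=-20.690; wc +0.380/-0.498 → slack +2.324/-2.189; half-tol=0.439, Σhalf²=0.791761
  -H: nom -5.600 → Σnom=-26.290; wc +0.460/-0.170 → slack +2.784/-2.359; half-tol=0.315, Σhalf²=0.890986
  +I: nom +26.500 → Σnom=0.210; wc +0.400/-0.400 → slack +3.184/-2.759; half-tol=0.400, Σhalf²=1.050986
  +J: nom +29.500 → Σnom=29.710; wc +0.230/-0.420 → slack +3.414/-3.179; half-tol=0.325, Σhalf²=1.156611
Nominal = 29.710. Worst-case = [29.710 - 3.179, 29.710 + 3.414] = [26.531, 33.124]. RSS = √1.156611 = 1.075.

nominal=29.710 wc=[26.531,33.124] rss=1.075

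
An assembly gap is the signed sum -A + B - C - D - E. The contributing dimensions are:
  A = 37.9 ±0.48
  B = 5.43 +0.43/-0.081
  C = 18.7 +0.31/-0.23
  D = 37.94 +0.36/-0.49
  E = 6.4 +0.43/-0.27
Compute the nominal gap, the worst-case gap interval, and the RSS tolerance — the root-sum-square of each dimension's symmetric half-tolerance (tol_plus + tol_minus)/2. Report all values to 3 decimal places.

Stack each dimension's contribution:
  -A: nom -37.900 → Σnom=-37.900; wc +0.480/-0.480 → slack +0.480/-0.480; half-tol=0.480, Σhalf²=0.230400
  +B: nom +5.430 → Σnom=-32.470; wc +0.430/-0.081 → slack +0.910/-0.561; half-tol=0.256, Σhalf²=0.295680
  -C: nom -18.700 → Σnom=-51.170; wc +0.230/-0.310 → slack +1.140/-0.871; half-tol=0.270, Σhalf²=0.368580
  -D: nom -37.940 → Σnom=-89.110; wc +0.490/-0.360 → slack +1.630/-1.231; half-tol=0.425, Σhalf²=0.549205
  -E: nom -6.400 → Σnom=-95.510; wc +0.270/-0.430 → slack +1.900/-1.661; half-tol=0.350, Σhalf²=0.671705
Nominal = -95.510. Worst-case = [-95.510 - 1.661, -95.510 + 1.900] = [-97.171, -93.610]. RSS = √0.671705 = 0.820.

nominal=-95.510 wc=[-97.171,-93.610] rss=0.820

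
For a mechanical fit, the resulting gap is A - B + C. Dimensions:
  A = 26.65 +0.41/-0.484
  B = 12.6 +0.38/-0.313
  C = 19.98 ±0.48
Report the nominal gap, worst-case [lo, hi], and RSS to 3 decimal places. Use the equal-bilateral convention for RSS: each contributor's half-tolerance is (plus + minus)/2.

nominal=34.030 wc=[32.686,35.233] rss=0.742

Stack each dimension's contribution:
  +A: nom +26.650 → Σnom=26.650; wc +0.410/-0.484 → slack +0.410/-0.484; half-tol=0.447, Σhalf²=0.199809
  -B: nom -12.600 → Σnom=14.050; wc +0.313/-0.380 → slack +0.723/-0.864; half-tol=0.347, Σhalf²=0.319871
  +C: nom +19.980 → Σnom=34.030; wc +0.480/-0.480 → slack +1.203/-1.344; half-tol=0.480, Σhalf²=0.550271
Nominal = 34.030. Worst-case = [34.030 - 1.344, 34.030 + 1.203] = [32.686, 35.233]. RSS = √0.550271 = 0.742.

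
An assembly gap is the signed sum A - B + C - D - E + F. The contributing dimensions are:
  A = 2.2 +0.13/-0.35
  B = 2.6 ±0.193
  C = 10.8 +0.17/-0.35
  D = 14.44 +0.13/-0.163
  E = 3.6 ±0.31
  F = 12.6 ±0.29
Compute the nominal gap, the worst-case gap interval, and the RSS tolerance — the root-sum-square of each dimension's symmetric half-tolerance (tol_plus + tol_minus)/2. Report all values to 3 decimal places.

Stack each dimension's contribution:
  +A: nom +2.200 → Σnom=2.200; wc +0.130/-0.350 → slack +0.130/-0.350; half-tol=0.240, Σhalf²=0.057600
  -B: nom -2.600 → Σnom=-0.400; wc +0.193/-0.193 → slack +0.323/-0.543; half-tol=0.193, Σhalf²=0.094849
  +C: nom +10.800 → Σnom=10.400; wc +0.170/-0.350 → slack +0.493/-0.893; half-tol=0.260, Σhalf²=0.162449
  -D: nom -14.440 → Σnom=-4.040; wc +0.163/-0.130 → slack +0.656/-1.023; half-tol=0.147, Σhalf²=0.183911
  -E: nom -3.600 → Σnom=-7.640; wc +0.310/-0.310 → slack +0.966/-1.333; half-tol=0.310, Σhalf²=0.280011
  +F: nom +12.600 → Σnom=4.960; wc +0.290/-0.290 → slack +1.256/-1.623; half-tol=0.290, Σhalf²=0.364111
Nominal = 4.960. Worst-case = [4.960 - 1.623, 4.960 + 1.256] = [3.337, 6.216]. RSS = √0.364111 = 0.603.

nominal=4.960 wc=[3.337,6.216] rss=0.603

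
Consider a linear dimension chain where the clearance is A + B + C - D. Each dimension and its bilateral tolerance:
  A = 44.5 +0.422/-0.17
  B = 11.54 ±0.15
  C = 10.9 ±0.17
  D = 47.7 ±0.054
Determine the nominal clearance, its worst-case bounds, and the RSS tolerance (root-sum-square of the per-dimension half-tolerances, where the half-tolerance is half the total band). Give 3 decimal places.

nominal=19.240 wc=[18.696,20.036] rss=0.377

Stack each dimension's contribution:
  +A: nom +44.500 → Σnom=44.500; wc +0.422/-0.170 → slack +0.422/-0.170; half-tol=0.296, Σhalf²=0.087616
  +B: nom +11.540 → Σnom=56.040; wc +0.150/-0.150 → slack +0.572/-0.320; half-tol=0.150, Σhalf²=0.110116
  +C: nom +10.900 → Σnom=66.940; wc +0.170/-0.170 → slack +0.742/-0.490; half-tol=0.170, Σhalf²=0.139016
  -D: nom -47.700 → Σnom=19.240; wc +0.054/-0.054 → slack +0.796/-0.544; half-tol=0.054, Σhalf²=0.141932
Nominal = 19.240. Worst-case = [19.240 - 0.544, 19.240 + 0.796] = [18.696, 20.036]. RSS = √0.141932 = 0.377.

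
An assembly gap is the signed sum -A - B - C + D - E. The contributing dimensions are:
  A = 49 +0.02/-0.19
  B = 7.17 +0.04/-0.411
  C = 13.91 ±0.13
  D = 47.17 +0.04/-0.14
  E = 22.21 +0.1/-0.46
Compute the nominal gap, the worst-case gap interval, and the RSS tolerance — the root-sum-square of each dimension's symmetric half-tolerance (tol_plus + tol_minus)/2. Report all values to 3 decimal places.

Stack each dimension's contribution:
  -A: nom -49.000 → Σnom=-49.000; wc +0.190/-0.020 → slack +0.190/-0.020; half-tol=0.105, Σhalf²=0.011025
  -B: nom -7.170 → Σnom=-56.170; wc +0.411/-0.040 → slack +0.601/-0.060; half-tol=0.225, Σhalf²=0.061875
  -C: nom -13.910 → Σnom=-70.080; wc +0.130/-0.130 → slack +0.731/-0.190; half-tol=0.130, Σhalf²=0.078775
  +D: nom +47.170 → Σnom=-22.910; wc +0.040/-0.140 → slack +0.771/-0.330; half-tol=0.090, Σhalf²=0.086875
  -E: nom -22.210 → Σnom=-45.120; wc +0.460/-0.100 → slack +1.231/-0.430; half-tol=0.280, Σhalf²=0.165275
Nominal = -45.120. Worst-case = [-45.120 - 0.430, -45.120 + 1.231] = [-45.550, -43.889]. RSS = √0.165275 = 0.407.

nominal=-45.120 wc=[-45.550,-43.889] rss=0.407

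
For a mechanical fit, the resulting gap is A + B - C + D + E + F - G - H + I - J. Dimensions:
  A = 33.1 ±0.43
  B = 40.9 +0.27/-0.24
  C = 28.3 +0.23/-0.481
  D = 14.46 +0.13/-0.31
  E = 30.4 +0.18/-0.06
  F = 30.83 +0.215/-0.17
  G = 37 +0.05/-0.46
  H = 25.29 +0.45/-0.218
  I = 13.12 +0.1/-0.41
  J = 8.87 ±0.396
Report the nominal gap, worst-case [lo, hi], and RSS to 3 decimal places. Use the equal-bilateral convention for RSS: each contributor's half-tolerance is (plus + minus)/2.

Stack each dimension's contribution:
  +A: nom +33.100 → Σnom=33.100; wc +0.430/-0.430 → slack +0.430/-0.430; half-tol=0.430, Σhalf²=0.184900
  +B: nom +40.900 → Σnom=74.000; wc +0.270/-0.240 → slack +0.700/-0.670; half-tol=0.255, Σhalf²=0.249925
  -C: nom -28.300 → Σnom=45.700; wc +0.481/-0.230 → slack +1.181/-0.900; half-tol=0.355, Σhalf²=0.376305
  +D: nom +14.460 → Σnom=60.160; wc +0.130/-0.310 → slack +1.311/-1.210; half-tol=0.220, Σhalf²=0.424705
  +E: nom +30.400 → Σnom=90.560; wc +0.180/-0.060 → slack +1.491/-1.270; half-tol=0.120, Σhalf²=0.439105
  +F: nom +30.830 → Σnom=121.390; wc +0.215/-0.170 → slack +1.706/-1.440; half-tol=0.193, Σhalf²=0.476162
  -G: nom -37.000 → Σnom=84.390; wc +0.460/-0.050 → slack +2.166/-1.490; half-tol=0.255, Σhalf²=0.541187
  -H: nom -25.290 → Σnom=59.100; wc +0.218/-0.450 → slack +2.384/-1.940; half-tol=0.334, Σhalf²=0.652743
  +I: nom +13.120 → Σnom=72.220; wc +0.100/-0.410 → slack +2.484/-2.350; half-tol=0.255, Σhalf²=0.717768
  -J: nom -8.870 → Σnom=63.350; wc +0.396/-0.396 → slack +2.880/-2.746; half-tol=0.396, Σhalf²=0.874583
Nominal = 63.350. Worst-case = [63.350 - 2.746, 63.350 + 2.880] = [60.604, 66.230]. RSS = √0.874583 = 0.935.

nominal=63.350 wc=[60.604,66.230] rss=0.935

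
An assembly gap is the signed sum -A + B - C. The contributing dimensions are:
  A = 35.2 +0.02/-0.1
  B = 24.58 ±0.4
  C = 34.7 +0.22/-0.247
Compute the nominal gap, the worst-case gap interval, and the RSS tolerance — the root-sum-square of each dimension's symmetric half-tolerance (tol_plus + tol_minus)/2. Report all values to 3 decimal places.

Stack each dimension's contribution:
  -A: nom -35.200 → Σnom=-35.200; wc +0.100/-0.020 → slack +0.100/-0.020; half-tol=0.060, Σhalf²=0.003600
  +B: nom +24.580 → Σnom=-10.620; wc +0.400/-0.400 → slack +0.500/-0.420; half-tol=0.400, Σhalf²=0.163600
  -C: nom -34.700 → Σnom=-45.320; wc +0.247/-0.220 → slack +0.747/-0.640; half-tol=0.233, Σhalf²=0.218122
Nominal = -45.320. Worst-case = [-45.320 - 0.640, -45.320 + 0.747] = [-45.960, -44.573]. RSS = √0.218122 = 0.467.

nominal=-45.320 wc=[-45.960,-44.573] rss=0.467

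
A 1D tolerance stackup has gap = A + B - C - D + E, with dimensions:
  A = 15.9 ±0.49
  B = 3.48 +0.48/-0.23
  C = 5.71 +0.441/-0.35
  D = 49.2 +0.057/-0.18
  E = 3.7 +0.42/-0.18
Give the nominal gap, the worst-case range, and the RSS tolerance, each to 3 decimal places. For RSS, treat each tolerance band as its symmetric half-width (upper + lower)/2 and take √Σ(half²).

nominal=-31.830 wc=[-33.228,-29.910] rss=0.792

Stack each dimension's contribution:
  +A: nom +15.900 → Σnom=15.900; wc +0.490/-0.490 → slack +0.490/-0.490; half-tol=0.490, Σhalf²=0.240100
  +B: nom +3.480 → Σnom=19.380; wc +0.480/-0.230 → slack +0.970/-0.720; half-tol=0.355, Σhalf²=0.366125
  -C: nom -5.710 → Σnom=13.670; wc +0.350/-0.441 → slack +1.320/-1.161; half-tol=0.395, Σhalf²=0.522545
  -D: nom -49.200 → Σnom=-35.530; wc +0.180/-0.057 → slack +1.500/-1.218; half-tol=0.118, Σhalf²=0.536587
  +E: nom +3.700 → Σnom=-31.830; wc +0.420/-0.180 → slack +1.920/-1.398; half-tol=0.300, Σhalf²=0.626587
Nominal = -31.830. Worst-case = [-31.830 - 1.398, -31.830 + 1.920] = [-33.228, -29.910]. RSS = √0.626587 = 0.792.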